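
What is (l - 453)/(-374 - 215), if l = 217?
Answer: 236/589 ≈ 0.40068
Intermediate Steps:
(l - 453)/(-374 - 215) = (217 - 453)/(-374 - 215) = -236/(-589) = -236*(-1/589) = 236/589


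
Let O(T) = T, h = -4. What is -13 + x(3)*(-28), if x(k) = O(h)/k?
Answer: 73/3 ≈ 24.333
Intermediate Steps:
x(k) = -4/k
-13 + x(3)*(-28) = -13 - 4/3*(-28) = -13 + 112/3 = 73/3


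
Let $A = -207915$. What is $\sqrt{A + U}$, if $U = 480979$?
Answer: $2 \sqrt{68266} \approx 522.56$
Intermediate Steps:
$\sqrt{A + U} = \sqrt{-207915 + 480979} = \sqrt{273064} = 2 \sqrt{68266}$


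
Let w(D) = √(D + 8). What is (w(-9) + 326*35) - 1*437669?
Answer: -426259 + I ≈ -4.2626e+5 + 1.0*I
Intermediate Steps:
w(D) = √(8 + D)
(w(-9) + 326*35) - 1*437669 = (√(8 - 9) + 326*35) - 1*437669 = (√(-1) + 11410) - 437669 = (I + 11410) - 437669 = (11410 + I) - 437669 = -426259 + I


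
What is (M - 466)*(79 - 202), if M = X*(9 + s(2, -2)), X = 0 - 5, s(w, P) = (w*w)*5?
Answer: 75153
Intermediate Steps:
s(w, P) = 5*w² (s(w, P) = w²*5 = 5*w²)
X = -5
M = -145 (M = -5*(9 + 5*2²) = -5*(9 + 5*4) = -5*(9 + 20) = -5*29 = -145)
(M - 466)*(79 - 202) = (-145 - 466)*(79 - 202) = -611*(-123) = 75153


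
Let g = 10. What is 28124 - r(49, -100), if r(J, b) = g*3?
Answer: 28094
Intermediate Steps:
r(J, b) = 30 (r(J, b) = 10*3 = 30)
28124 - r(49, -100) = 28124 - 1*30 = 28124 - 30 = 28094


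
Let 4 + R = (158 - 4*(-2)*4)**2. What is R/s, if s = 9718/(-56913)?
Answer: -1027165824/4859 ≈ -2.1139e+5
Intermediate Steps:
s = -9718/56913 (s = 9718*(-1/56913) = -9718/56913 ≈ -0.17075)
R = 36096 (R = -4 + (158 - 4*(-2)*4)**2 = -4 + (158 + 8*4)**2 = -4 + (158 + 32)**2 = -4 + 190**2 = -4 + 36100 = 36096)
R/s = 36096/(-9718/56913) = 36096*(-56913/9718) = -1027165824/4859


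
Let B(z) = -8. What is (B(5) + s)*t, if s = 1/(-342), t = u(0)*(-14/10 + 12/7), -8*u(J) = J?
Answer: 0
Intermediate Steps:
u(J) = -J/8
t = 0 (t = (-1/8*0)*(-14/10 + 12/7) = 0*(-14*1/10 + 12*(1/7)) = 0*(-7/5 + 12/7) = 0*(11/35) = 0)
s = -1/342 ≈ -0.0029240
(B(5) + s)*t = (-8 - 1/342)*0 = -2737/342*0 = 0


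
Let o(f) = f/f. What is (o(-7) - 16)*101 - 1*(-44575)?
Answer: 43060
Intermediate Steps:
o(f) = 1
(o(-7) - 16)*101 - 1*(-44575) = (1 - 16)*101 - 1*(-44575) = -15*101 + 44575 = -1515 + 44575 = 43060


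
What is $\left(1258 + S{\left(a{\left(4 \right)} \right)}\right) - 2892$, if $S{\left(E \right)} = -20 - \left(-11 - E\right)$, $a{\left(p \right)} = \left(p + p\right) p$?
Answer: $-1611$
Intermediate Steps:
$a{\left(p \right)} = 2 p^{2}$ ($a{\left(p \right)} = 2 p p = 2 p^{2}$)
$S{\left(E \right)} = -9 + E$ ($S{\left(E \right)} = -20 + \left(11 + E\right) = -9 + E$)
$\left(1258 + S{\left(a{\left(4 \right)} \right)}\right) - 2892 = \left(1258 - \left(9 - 2 \cdot 4^{2}\right)\right) - 2892 = \left(1258 + \left(-9 + 2 \cdot 16\right)\right) - 2892 = \left(1258 + \left(-9 + 32\right)\right) - 2892 = \left(1258 + 23\right) - 2892 = 1281 - 2892 = -1611$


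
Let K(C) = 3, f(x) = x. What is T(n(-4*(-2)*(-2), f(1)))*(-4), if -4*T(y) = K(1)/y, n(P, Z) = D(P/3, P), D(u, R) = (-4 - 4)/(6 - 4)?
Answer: -3/4 ≈ -0.75000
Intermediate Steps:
D(u, R) = -4 (D(u, R) = -8/2 = -8*1/2 = -4)
n(P, Z) = -4
T(y) = -3/(4*y)
T(n(-4*(-2)*(-2), f(1)))*(-4) = -3/4/(-4)*(-4) = -3/4*(-1/4)*(-4) = (3/16)*(-4) = -3/4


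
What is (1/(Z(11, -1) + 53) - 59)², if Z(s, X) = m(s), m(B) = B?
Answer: 14250625/4096 ≈ 3479.2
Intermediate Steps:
Z(s, X) = s
(1/(Z(11, -1) + 53) - 59)² = (1/(11 + 53) - 59)² = (1/64 - 59)² = (-3775/64)² = 14250625/4096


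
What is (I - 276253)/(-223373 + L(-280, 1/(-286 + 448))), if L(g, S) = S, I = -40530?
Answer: 51318846/36186425 ≈ 1.4182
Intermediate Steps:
(I - 276253)/(-223373 + L(-280, 1/(-286 + 448))) = (-40530 - 276253)/(-223373 + 1/(-286 + 448)) = -316783/(-223373 + 1/162) = -316783/(-36186425/162) = -316783*(-162/36186425) = 51318846/36186425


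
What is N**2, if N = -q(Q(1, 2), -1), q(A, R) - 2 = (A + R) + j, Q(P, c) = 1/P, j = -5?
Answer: 9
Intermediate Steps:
q(A, R) = -3 + A + R (q(A, R) = 2 + ((A + R) - 5) = 2 + (-5 + A + R) = -3 + A + R)
N = 3 (N = -(-3 + 1/1 - 1) = -(-3 + 1 - 1) = -1*(-3) = 3)
N**2 = 3**2 = 9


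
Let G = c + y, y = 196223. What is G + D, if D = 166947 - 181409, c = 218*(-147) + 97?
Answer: 149812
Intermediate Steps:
c = -31949 (c = -32046 + 97 = -31949)
D = -14462
G = 164274 (G = -31949 + 196223 = 164274)
G + D = 164274 - 14462 = 149812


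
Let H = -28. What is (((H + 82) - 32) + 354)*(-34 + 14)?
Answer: -7520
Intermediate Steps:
(((H + 82) - 32) + 354)*(-34 + 14) = (((-28 + 82) - 32) + 354)*(-34 + 14) = ((54 - 32) + 354)*(-20) = (22 + 354)*(-20) = 376*(-20) = -7520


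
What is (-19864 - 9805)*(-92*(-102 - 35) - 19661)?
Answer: 209374133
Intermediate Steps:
(-19864 - 9805)*(-92*(-102 - 35) - 19661) = -29669*(-92*(-137) - 19661) = -29669*(12604 - 19661) = -29669*(-7057) = 209374133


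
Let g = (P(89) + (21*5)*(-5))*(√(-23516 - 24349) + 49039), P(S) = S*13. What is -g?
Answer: -30992648 - 632*I*√47865 ≈ -3.0993e+7 - 1.3827e+5*I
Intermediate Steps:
P(S) = 13*S
g = 30992648 + 632*I*√47865 (g = (13*89 + (21*5)*(-5))*(√(-23516 - 24349) + 49039) = (1157 + 105*(-5))*(√(-47865) + 49039) = (1157 - 525)*(I*√47865 + 49039) = 632*(49039 + I*√47865) = 30992648 + 632*I*√47865 ≈ 3.0993e+7 + 1.3827e+5*I)
-g = -(30992648 + 632*I*√47865) = -30992648 - 632*I*√47865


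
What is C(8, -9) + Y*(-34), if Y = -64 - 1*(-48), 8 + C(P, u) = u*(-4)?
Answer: 572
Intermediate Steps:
C(P, u) = -8 - 4*u (C(P, u) = -8 + u*(-4) = -8 - 4*u)
Y = -16 (Y = -64 + 48 = -16)
C(8, -9) + Y*(-34) = (-8 - 4*(-9)) - 16*(-34) = (-8 + 36) + 544 = 28 + 544 = 572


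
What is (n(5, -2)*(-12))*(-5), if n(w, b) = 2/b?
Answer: -60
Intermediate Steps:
(n(5, -2)*(-12))*(-5) = ((2/(-2))*(-12))*(-5) = ((2*(-1/2))*(-12))*(-5) = -1*(-12)*(-5) = 12*(-5) = -60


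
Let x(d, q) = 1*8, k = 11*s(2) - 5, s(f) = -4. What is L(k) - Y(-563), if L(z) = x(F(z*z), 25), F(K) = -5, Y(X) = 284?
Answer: -276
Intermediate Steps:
k = -49 (k = 11*(-4) - 5 = -44 - 5 = -49)
x(d, q) = 8
L(z) = 8
L(k) - Y(-563) = 8 - 1*284 = 8 - 284 = -276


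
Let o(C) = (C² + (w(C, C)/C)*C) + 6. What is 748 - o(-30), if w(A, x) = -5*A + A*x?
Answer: -1208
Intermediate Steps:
o(C) = 6 + C² + C*(-5 + C) (o(C) = (C² + ((C*(-5 + C))/C)*C) + 6 = (C² + (-5 + C)*C) + 6 = (C² + C*(-5 + C)) + 6 = 6 + C² + C*(-5 + C))
748 - o(-30) = 748 - (6 + (-30)² - 30*(-5 - 30)) = 748 - (6 + 900 - 30*(-35)) = 748 - (6 + 900 + 1050) = 748 - 1*1956 = 748 - 1956 = -1208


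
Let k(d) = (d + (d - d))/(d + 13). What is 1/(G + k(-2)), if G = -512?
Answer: -11/5634 ≈ -0.0019524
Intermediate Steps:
k(d) = d/(13 + d) (k(d) = (d + 0)/(13 + d) = d/(13 + d))
1/(G + k(-2)) = 1/(-512 - 2/(13 - 2)) = 1/(-512 - 2/11) = 1/(-5634/11) = -11/5634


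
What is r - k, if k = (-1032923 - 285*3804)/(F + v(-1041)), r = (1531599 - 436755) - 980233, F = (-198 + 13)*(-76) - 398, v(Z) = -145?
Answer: 1551313950/13517 ≈ 1.1477e+5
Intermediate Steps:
F = 13662 (F = -185*(-76) - 398 = 14060 - 398 = 13662)
r = 114611 (r = 1094844 - 980233 = 114611)
k = -2117063/13517 (k = (-1032923 - 285*3804)/(13662 - 145) = (-1032923 - 1084140)/13517 = -2117063*1/13517 = -2117063/13517 ≈ -156.62)
r - k = 114611 - 1*(-2117063/13517) = 114611 + 2117063/13517 = 1551313950/13517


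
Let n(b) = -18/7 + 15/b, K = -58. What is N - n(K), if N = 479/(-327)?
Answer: 181249/132762 ≈ 1.3652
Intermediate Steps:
N = -479/327 (N = 479*(-1/327) = -479/327 ≈ -1.4648)
n(b) = -18/7 + 15/b (n(b) = -18*1/7 + 15/b = -18/7 + 15/b)
N - n(K) = -479/327 - (-18/7 + 15/(-58)) = -479/327 - (-18/7 + 15*(-1/58)) = -479/327 - (-18/7 - 15/58) = -479/327 - 1*(-1149/406) = -479/327 + 1149/406 = 181249/132762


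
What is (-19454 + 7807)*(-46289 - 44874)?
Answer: 1061775461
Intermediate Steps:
(-19454 + 7807)*(-46289 - 44874) = -11647*(-91163) = 1061775461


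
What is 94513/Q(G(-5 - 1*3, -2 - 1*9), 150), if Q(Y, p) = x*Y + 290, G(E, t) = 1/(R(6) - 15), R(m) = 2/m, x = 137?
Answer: 4158572/12349 ≈ 336.75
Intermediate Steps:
G(E, t) = -3/44 (G(E, t) = 1/(2/6 - 15) = 1/(2*(⅙) - 15) = 1/(⅓ - 15) = 1/(-44/3) = -3/44)
Q(Y, p) = 290 + 137*Y (Q(Y, p) = 137*Y + 290 = 290 + 137*Y)
94513/Q(G(-5 - 1*3, -2 - 1*9), 150) = 94513/(290 + 137*(-3/44)) = 94513/(290 - 411/44) = 94513/(12349/44) = 94513*(44/12349) = 4158572/12349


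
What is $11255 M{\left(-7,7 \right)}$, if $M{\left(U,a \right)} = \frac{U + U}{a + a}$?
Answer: $-11255$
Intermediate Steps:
$M{\left(U,a \right)} = \frac{U}{a}$ ($M{\left(U,a \right)} = \frac{2 U}{2 a} = 2 U \frac{1}{2 a} = \frac{U}{a}$)
$11255 M{\left(-7,7 \right)} = 11255 \left(- \frac{7}{7}\right) = 11255 \left(\left(-7\right) \frac{1}{7}\right) = 11255 \left(-1\right) = -11255$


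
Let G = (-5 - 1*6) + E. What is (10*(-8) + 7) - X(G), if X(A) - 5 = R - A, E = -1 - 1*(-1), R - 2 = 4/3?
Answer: -277/3 ≈ -92.333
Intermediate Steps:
R = 10/3 (R = 2 + 4/3 = 10/3 ≈ 3.3333)
E = 0 (E = -1 + 1 = 0)
G = -11 (G = (-5 - 1*6) + 0 = (-5 - 6) + 0 = -11 + 0 = -11)
X(A) = 25/3 - A (X(A) = 5 + (10/3 - A) = 25/3 - A)
(10*(-8) + 7) - X(G) = (10*(-8) + 7) - (25/3 - 1*(-11)) = (-80 + 7) - (25/3 + 11) = -73 - 1*58/3 = -73 - 58/3 = -277/3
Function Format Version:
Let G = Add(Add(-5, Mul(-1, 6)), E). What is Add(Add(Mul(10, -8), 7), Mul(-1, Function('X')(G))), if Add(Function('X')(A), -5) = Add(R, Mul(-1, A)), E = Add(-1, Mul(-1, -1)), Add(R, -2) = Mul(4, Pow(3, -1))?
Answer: Rational(-277, 3) ≈ -92.333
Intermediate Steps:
R = Rational(10, 3) (R = Add(2, Mul(4, Pow(3, -1))) = Add(2, Mul(4, Rational(1, 3))) = Add(2, Rational(4, 3)) = Rational(10, 3) ≈ 3.3333)
E = 0 (E = Add(-1, 1) = 0)
G = -11 (G = Add(Add(-5, Mul(-1, 6)), 0) = Add(Add(-5, -6), 0) = Add(-11, 0) = -11)
Function('X')(A) = Add(Rational(25, 3), Mul(-1, A)) (Function('X')(A) = Add(5, Add(Rational(10, 3), Mul(-1, A))) = Add(Rational(25, 3), Mul(-1, A)))
Add(Add(Mul(10, -8), 7), Mul(-1, Function('X')(G))) = Add(Add(Mul(10, -8), 7), Mul(-1, Add(Rational(25, 3), Mul(-1, -11)))) = Add(Add(-80, 7), Mul(-1, Add(Rational(25, 3), 11))) = Add(-73, Mul(-1, Rational(58, 3))) = Add(-73, Rational(-58, 3)) = Rational(-277, 3)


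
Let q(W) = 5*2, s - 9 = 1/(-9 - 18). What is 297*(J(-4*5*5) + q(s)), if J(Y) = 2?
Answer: 3564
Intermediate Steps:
s = 242/27 (s = 9 + 1/(-9 - 18) = 9 + 1/(-27) = 9 - 1/27 = 242/27 ≈ 8.9630)
q(W) = 10
297*(J(-4*5*5) + q(s)) = 297*(2 + 10) = 297*12 = 3564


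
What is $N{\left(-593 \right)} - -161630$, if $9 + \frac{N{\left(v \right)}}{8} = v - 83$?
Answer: $156150$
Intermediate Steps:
$N{\left(v \right)} = -736 + 8 v$ ($N{\left(v \right)} = -72 + 8 \left(v - 83\right) = -72 + 8 \left(-83 + v\right) = -72 + \left(-664 + 8 v\right) = -736 + 8 v$)
$N{\left(-593 \right)} - -161630 = \left(-736 + 8 \left(-593\right)\right) - -161630 = \left(-736 - 4744\right) + 161630 = -5480 + 161630 = 156150$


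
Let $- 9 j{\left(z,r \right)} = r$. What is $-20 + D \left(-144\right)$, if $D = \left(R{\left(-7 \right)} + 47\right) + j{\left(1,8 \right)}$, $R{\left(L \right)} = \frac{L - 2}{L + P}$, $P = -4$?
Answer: $- \frac{74556}{11} \approx -6777.8$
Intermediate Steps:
$j{\left(z,r \right)} = - \frac{r}{9}$
$R{\left(L \right)} = \frac{-2 + L}{-4 + L}$ ($R{\left(L \right)} = \frac{L - 2}{L - 4} = \frac{-2 + L}{-4 + L}$)
$D = \frac{4646}{99}$ ($D = \left(\frac{-2 - 7}{-4 - 7} + 47\right) - \frac{8}{9} = \left(\frac{1}{-11} \left(-9\right) + 47\right) - \frac{8}{9} = \left(\left(- \frac{1}{11}\right) \left(-9\right) + 47\right) - \frac{8}{9} = \left(\frac{9}{11} + 47\right) - \frac{8}{9} = \frac{526}{11} - \frac{8}{9} = \frac{4646}{99} \approx 46.929$)
$-20 + D \left(-144\right) = -20 + \frac{4646}{99} \left(-144\right) = -20 - \frac{74336}{11} = - \frac{74556}{11}$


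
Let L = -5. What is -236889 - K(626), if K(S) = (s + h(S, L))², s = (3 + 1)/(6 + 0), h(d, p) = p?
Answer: -2132170/9 ≈ -2.3691e+5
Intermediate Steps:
s = ⅔ (s = 4/6 = 4*(⅙) = ⅔ ≈ 0.66667)
K(S) = 169/9 (K(S) = (⅔ - 5)² = (-13/3)² = 169/9)
-236889 - K(626) = -236889 - 1*169/9 = -236889 - 169/9 = -2132170/9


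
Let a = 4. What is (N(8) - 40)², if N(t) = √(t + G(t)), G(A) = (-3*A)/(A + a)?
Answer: (40 - √6)² ≈ 1410.0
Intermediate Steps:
G(A) = -3*A/(4 + A) (G(A) = (-3*A)/(A + 4) = (-3*A)/(4 + A) = -3*A/(4 + A))
N(t) = √(t - 3*t/(4 + t))
(N(8) - 40)² = (√(8*(1 + 8)/(4 + 8)) - 40)² = (√(8*9/12) - 40)² = (√(8*(1/12)*9) - 40)² = (√6 - 40)² = (-40 + √6)²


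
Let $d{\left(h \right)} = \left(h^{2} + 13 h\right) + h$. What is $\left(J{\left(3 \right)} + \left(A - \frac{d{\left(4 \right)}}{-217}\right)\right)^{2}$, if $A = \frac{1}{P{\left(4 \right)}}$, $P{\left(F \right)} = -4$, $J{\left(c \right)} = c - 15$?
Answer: $\frac{107019025}{753424} \approx 142.04$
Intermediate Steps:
$d{\left(h \right)} = h^{2} + 14 h$
$J{\left(c \right)} = -15 + c$
$A = - \frac{1}{4}$ ($A = \frac{1}{-4} = - \frac{1}{4} \approx -0.25$)
$\left(J{\left(3 \right)} + \left(A - \frac{d{\left(4 \right)}}{-217}\right)\right)^{2} = \left(\left(-15 + 3\right) - \left(\frac{1}{4} + \frac{4 \left(14 + 4\right)}{-217}\right)\right)^{2} = \left(-12 - \left(\frac{1}{4} + 4 \cdot 18 \left(- \frac{1}{217}\right)\right)\right)^{2} = \left(-12 - \left(\frac{1}{4} + 72 \left(- \frac{1}{217}\right)\right)\right)^{2} = \left(-12 - - \frac{71}{868}\right)^{2} = \left(-12 + \left(- \frac{1}{4} + \frac{72}{217}\right)\right)^{2} = \left(-12 + \frac{71}{868}\right)^{2} = \left(- \frac{10345}{868}\right)^{2} = \frac{107019025}{753424}$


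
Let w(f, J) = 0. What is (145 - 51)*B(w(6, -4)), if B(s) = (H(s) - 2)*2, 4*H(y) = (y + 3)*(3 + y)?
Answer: 47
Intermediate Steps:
H(y) = (3 + y)²/4 (H(y) = ((y + 3)*(3 + y))/4 = ((3 + y)*(3 + y))/4 = (3 + y)²/4)
B(s) = -4 + (3 + s)²/2 (B(s) = ((3 + s)²/4 - 2)*2 = (-2 + (3 + s)²/4)*2 = -4 + (3 + s)²/2)
(145 - 51)*B(w(6, -4)) = (145 - 51)*(-4 + (3 + 0)²/2) = 94*(-4 + (½)*3²) = 94*(-4 + (½)*9) = 94*(-4 + 9/2) = 94*(½) = 47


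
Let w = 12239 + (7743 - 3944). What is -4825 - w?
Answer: -20863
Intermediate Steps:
w = 16038 (w = 12239 + 3799 = 16038)
-4825 - w = -4825 - 1*16038 = -4825 - 16038 = -20863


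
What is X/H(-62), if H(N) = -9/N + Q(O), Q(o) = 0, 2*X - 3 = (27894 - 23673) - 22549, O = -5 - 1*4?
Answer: -568075/9 ≈ -63119.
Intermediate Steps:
O = -9 (O = -5 - 4 = -9)
X = -18325/2 (X = 3/2 + ((27894 - 23673) - 22549)/2 = 3/2 + (4221 - 22549)/2 = 3/2 + (1/2)*(-18328) = 3/2 - 9164 = -18325/2 ≈ -9162.5)
H(N) = -9/N (H(N) = -9/N + 0 = -9/N)
X/H(-62) = -18325/(2*((-9/(-62)))) = -18325/(2*((-9*(-1/62)))) = -18325/(2*9/62) = -18325/2*62/9 = -568075/9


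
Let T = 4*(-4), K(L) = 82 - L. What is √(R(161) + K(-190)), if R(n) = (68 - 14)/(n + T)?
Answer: 7*√116870/145 ≈ 16.504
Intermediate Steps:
T = -16
R(n) = 54/(-16 + n) (R(n) = (68 - 14)/(n - 16) = 54/(-16 + n))
√(R(161) + K(-190)) = √(54/(-16 + 161) + (82 - 1*(-190))) = √(54/145 + (82 + 190)) = √(54*(1/145) + 272) = √(54/145 + 272) = √(39494/145) = 7*√116870/145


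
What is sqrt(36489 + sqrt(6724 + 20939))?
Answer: sqrt(36489 + sqrt(27663)) ≈ 191.46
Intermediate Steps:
sqrt(36489 + sqrt(6724 + 20939)) = sqrt(36489 + sqrt(27663))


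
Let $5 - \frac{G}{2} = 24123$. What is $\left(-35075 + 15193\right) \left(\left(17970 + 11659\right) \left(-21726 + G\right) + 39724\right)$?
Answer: $41212689483868$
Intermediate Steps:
$G = -48236$ ($G = 10 - 48246 = -48236$)
$\left(-35075 + 15193\right) \left(\left(17970 + 11659\right) \left(-21726 + G\right) + 39724\right) = \left(-35075 + 15193\right) \left(\left(17970 + 11659\right) \left(-21726 - 48236\right) + 39724\right) = - 19882 \left(29629 \left(-69962\right) + 39724\right) = - 19882 \left(-2072904098 + 39724\right) = \left(-19882\right) \left(-2072864374\right) = 41212689483868$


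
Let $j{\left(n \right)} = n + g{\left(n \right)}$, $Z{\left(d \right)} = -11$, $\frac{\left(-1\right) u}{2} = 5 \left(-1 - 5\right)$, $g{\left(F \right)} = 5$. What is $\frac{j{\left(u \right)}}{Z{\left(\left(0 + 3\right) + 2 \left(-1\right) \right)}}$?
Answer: $- \frac{65}{11} \approx -5.9091$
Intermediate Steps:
$u = 60$ ($u = - 2 \cdot 5 \left(-1 - 5\right) = - 2 \cdot 5 \left(-6\right) = \left(-2\right) \left(-30\right) = 60$)
$j{\left(n \right)} = 5 + n$ ($j{\left(n \right)} = n + 5 = 5 + n$)
$\frac{j{\left(u \right)}}{Z{\left(\left(0 + 3\right) + 2 \left(-1\right) \right)}} = \frac{5 + 60}{-11} = 65 \left(- \frac{1}{11}\right) = - \frac{65}{11}$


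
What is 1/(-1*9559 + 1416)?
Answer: -1/8143 ≈ -0.00012280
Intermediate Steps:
1/(-1*9559 + 1416) = 1/(-9559 + 1416) = 1/(-8143) = -1/8143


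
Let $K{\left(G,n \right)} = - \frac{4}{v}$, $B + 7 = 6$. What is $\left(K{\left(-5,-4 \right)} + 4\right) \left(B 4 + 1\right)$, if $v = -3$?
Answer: $-16$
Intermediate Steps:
$B = -1$ ($B = -7 + 6 = -1$)
$K{\left(G,n \right)} = \frac{4}{3}$ ($K{\left(G,n \right)} = - \frac{4}{-3} = \left(-4\right) \left(- \frac{1}{3}\right) = \frac{4}{3}$)
$\left(K{\left(-5,-4 \right)} + 4\right) \left(B 4 + 1\right) = \left(\frac{4}{3} + 4\right) \left(\left(-1\right) 4 + 1\right) = \frac{16 \left(-4 + 1\right)}{3} = \frac{16}{3} \left(-3\right) = -16$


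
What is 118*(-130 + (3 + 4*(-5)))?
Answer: -17346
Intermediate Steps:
118*(-130 + (3 + 4*(-5))) = 118*(-130 + (3 - 20)) = 118*(-130 - 17) = 118*(-147) = -17346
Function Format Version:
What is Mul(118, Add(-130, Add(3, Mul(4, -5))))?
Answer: -17346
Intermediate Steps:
Mul(118, Add(-130, Add(3, Mul(4, -5)))) = Mul(118, Add(-130, Add(3, -20))) = Mul(118, Add(-130, -17)) = Mul(118, -147) = -17346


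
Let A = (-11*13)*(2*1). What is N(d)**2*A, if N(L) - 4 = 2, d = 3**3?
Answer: -10296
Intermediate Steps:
d = 27
N(L) = 6 (N(L) = 4 + 2 = 6)
A = -286 (A = -143*2 = -286)
N(d)**2*A = 6**2*(-286) = 36*(-286) = -10296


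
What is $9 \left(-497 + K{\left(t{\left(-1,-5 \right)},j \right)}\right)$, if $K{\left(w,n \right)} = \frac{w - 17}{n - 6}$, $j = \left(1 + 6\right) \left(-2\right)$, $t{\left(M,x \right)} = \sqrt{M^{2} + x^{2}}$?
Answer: $- \frac{89307}{20} - \frac{9 \sqrt{26}}{20} \approx -4467.6$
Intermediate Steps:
$j = -14$ ($j = 7 \left(-2\right) = -14$)
$K{\left(w,n \right)} = \frac{-17 + w}{-6 + n}$
$9 \left(-497 + K{\left(t{\left(-1,-5 \right)},j \right)}\right) = 9 \left(-497 + \frac{-17 + \sqrt{\left(-1\right)^{2} + \left(-5\right)^{2}}}{-6 - 14}\right) = 9 \left(-497 + \frac{-17 + \sqrt{1 + 25}}{-20}\right) = 9 \left(-497 - \frac{-17 + \sqrt{26}}{20}\right) = 9 \left(-497 + \left(\frac{17}{20} - \frac{\sqrt{26}}{20}\right)\right) = 9 \left(- \frac{9923}{20} - \frac{\sqrt{26}}{20}\right) = - \frac{89307}{20} - \frac{9 \sqrt{26}}{20}$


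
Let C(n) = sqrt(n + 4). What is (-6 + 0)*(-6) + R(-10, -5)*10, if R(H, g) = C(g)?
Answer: 36 + 10*I ≈ 36.0 + 10.0*I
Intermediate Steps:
C(n) = sqrt(4 + n)
R(H, g) = sqrt(4 + g)
(-6 + 0)*(-6) + R(-10, -5)*10 = (-6 + 0)*(-6) + sqrt(4 - 5)*10 = -6*(-6) + sqrt(-1)*10 = 36 + I*10 = 36 + 10*I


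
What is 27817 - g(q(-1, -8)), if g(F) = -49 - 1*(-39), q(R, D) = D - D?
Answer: 27827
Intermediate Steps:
q(R, D) = 0
g(F) = -10 (g(F) = -49 + 39 = -10)
27817 - g(q(-1, -8)) = 27817 - 1*(-10) = 27817 + 10 = 27827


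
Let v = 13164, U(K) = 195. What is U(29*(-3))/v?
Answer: 65/4388 ≈ 0.014813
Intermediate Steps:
U(29*(-3))/v = 195/13164 = 195*(1/13164) = 65/4388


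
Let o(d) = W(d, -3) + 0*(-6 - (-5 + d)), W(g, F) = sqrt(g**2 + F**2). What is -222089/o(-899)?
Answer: -222089*sqrt(808210)/808210 ≈ -247.04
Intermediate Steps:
W(g, F) = sqrt(F**2 + g**2)
o(d) = sqrt(9 + d**2) (o(d) = sqrt((-3)**2 + d**2) + 0*(-6 - (-5 + d)) = sqrt(9 + d**2) + 0*(-6 + (5 - d)) = sqrt(9 + d**2) + 0*(-1 - d) = sqrt(9 + d**2) + 0 = sqrt(9 + d**2))
-222089/o(-899) = -222089/sqrt(9 + (-899)**2) = -222089/sqrt(9 + 808201) = -222089*sqrt(808210)/808210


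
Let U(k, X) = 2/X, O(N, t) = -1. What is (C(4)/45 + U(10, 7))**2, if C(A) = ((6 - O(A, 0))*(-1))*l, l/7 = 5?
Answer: 105625/3969 ≈ 26.612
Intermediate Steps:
l = 35 (l = 7*5 = 35)
C(A) = -245 (C(A) = ((6 - 1*(-1))*(-1))*35 = ((6 + 1)*(-1))*35 = (7*(-1))*35 = -7*35 = -245)
(C(4)/45 + U(10, 7))**2 = (-245/45 + 2/7)**2 = (-245*1/45 + 2*(1/7))**2 = (-49/9 + 2/7)**2 = (-325/63)**2 = 105625/3969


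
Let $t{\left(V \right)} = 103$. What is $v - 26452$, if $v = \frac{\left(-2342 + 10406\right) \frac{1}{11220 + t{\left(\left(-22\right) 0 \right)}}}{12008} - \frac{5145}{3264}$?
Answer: $- \frac{489165125615389}{18491455424} \approx -26454.0$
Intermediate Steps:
$v = - \frac{29146739741}{18491455424}$ ($v = \frac{\left(-2342 + 10406\right) \frac{1}{11220 + 103}}{12008} - \frac{5145}{3264} = \frac{8064}{11323} \cdot \frac{1}{12008} - \frac{1715}{1088} = \frac{1008}{16995823} - \frac{1715}{1088} = - \frac{29146739741}{18491455424} \approx -1.5762$)
$v - 26452 = - \frac{29146739741}{18491455424} - 26452 = - \frac{489165125615389}{18491455424}$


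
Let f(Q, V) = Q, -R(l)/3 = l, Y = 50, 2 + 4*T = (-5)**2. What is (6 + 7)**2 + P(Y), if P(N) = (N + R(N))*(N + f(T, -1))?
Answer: -5406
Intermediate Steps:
T = 23/4 (T = -1/2 + (1/4)*(-5)**2 = -1/2 + (1/4)*25 = -1/2 + 25/4 = 23/4 ≈ 5.7500)
R(l) = -3*l
P(N) = -2*N*(23/4 + N) (P(N) = (N - 3*N)*(N + 23/4) = (-2*N)*(23/4 + N) = -2*N*(23/4 + N))
(6 + 7)**2 + P(Y) = (6 + 7)**2 + (1/2)*50*(-23 - 4*50) = 13**2 + (1/2)*50*(-23 - 200) = 169 + (1/2)*50*(-223) = 169 - 5575 = -5406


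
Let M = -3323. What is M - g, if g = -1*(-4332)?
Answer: -7655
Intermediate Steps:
g = 4332
M - g = -3323 - 1*4332 = -3323 - 4332 = -7655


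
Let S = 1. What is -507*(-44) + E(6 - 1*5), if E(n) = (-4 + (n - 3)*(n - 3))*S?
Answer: 22308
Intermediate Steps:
E(n) = -4 + (-3 + n)² (E(n) = (-4 + (n - 3)*(n - 3))*1 = (-4 + (-3 + n)*(-3 + n))*1 = (-4 + (-3 + n)²)*1 = -4 + (-3 + n)²)
-507*(-44) + E(6 - 1*5) = -507*(-44) + (-4 + (-3 + (6 - 1*5))²) = -169*(-132) + (-4 + (-3 + (6 - 5))²) = 22308 + (-4 + (-3 + 1)²) = 22308 + (-4 + (-2)²) = 22308 + (-4 + 4) = 22308 + 0 = 22308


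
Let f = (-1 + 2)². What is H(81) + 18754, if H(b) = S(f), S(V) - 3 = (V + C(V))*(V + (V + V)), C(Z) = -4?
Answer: 18748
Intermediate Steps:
f = 1 (f = 1² = 1)
S(V) = 3 + 3*V*(-4 + V) (S(V) = 3 + (V - 4)*(V + (V + V)) = 3 + (-4 + V)*(V + 2*V) = 3 + (-4 + V)*(3*V) = 3 + 3*V*(-4 + V))
H(b) = -6 (H(b) = 3 - 12*1 + 3*1² = 3 - 12 + 3*1 = 3 - 12 + 3 = -6)
H(81) + 18754 = -6 + 18754 = 18748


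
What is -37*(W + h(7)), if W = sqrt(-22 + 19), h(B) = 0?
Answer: -37*I*sqrt(3) ≈ -64.086*I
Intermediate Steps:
W = I*sqrt(3) (W = sqrt(-3) = I*sqrt(3) ≈ 1.732*I)
-37*(W + h(7)) = -37*(I*sqrt(3) + 0) = -37*I*sqrt(3)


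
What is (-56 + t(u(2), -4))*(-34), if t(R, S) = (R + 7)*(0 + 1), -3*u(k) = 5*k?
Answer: 5338/3 ≈ 1779.3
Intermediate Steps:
u(k) = -5*k/3
t(R, S) = 7 + R (t(R, S) = (7 + R)*1 = 7 + R)
(-56 + t(u(2), -4))*(-34) = (-56 + (7 - 5/3*2))*(-34) = (-56 + (7 - 10/3))*(-34) = (-56 + 11/3)*(-34) = -157/3*(-34) = 5338/3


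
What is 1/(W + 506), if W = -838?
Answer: -1/332 ≈ -0.0030120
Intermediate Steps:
1/(W + 506) = 1/(-838 + 506) = 1/(-332) = -1/332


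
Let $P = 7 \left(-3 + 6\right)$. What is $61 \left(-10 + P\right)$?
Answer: $671$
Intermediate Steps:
$P = 21$ ($P = 7 \cdot 3 = 21$)
$61 \left(-10 + P\right) = 61 \left(-10 + 21\right) = 61 \cdot 11 = 671$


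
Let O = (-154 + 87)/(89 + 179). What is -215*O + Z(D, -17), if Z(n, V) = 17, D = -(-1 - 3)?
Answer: 283/4 ≈ 70.750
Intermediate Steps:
O = -¼ (O = -67/268 = -67*1/268 = -¼ ≈ -0.25000)
D = 4 (D = -1*(-4) = 4)
-215*O + Z(D, -17) = -215*(-¼) + 17 = 215/4 + 17 = 283/4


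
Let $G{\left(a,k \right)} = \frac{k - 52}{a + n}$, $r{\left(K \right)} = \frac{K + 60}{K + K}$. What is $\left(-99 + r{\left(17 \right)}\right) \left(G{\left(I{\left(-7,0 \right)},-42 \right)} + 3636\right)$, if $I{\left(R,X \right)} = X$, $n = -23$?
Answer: $- \frac{5986123}{17} \approx -3.5213 \cdot 10^{5}$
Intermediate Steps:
$r{\left(K \right)} = \frac{60 + K}{2 K}$
$G{\left(a,k \right)} = \frac{-52 + k}{-23 + a}$ ($G{\left(a,k \right)} = \frac{k - 52}{a - 23} = \frac{-52 + k}{-23 + a}$)
$\left(-99 + r{\left(17 \right)}\right) \left(G{\left(I{\left(-7,0 \right)},-42 \right)} + 3636\right) = \left(-99 + \frac{60 + 17}{2 \cdot 17}\right) \left(\frac{-52 - 42}{-23 + 0} + 3636\right) = \left(-99 + \frac{1}{2} \cdot \frac{1}{17} \cdot 77\right) \left(\frac{1}{-23} \left(-94\right) + 3636\right) = \left(-99 + \frac{77}{34}\right) \left(\left(- \frac{1}{23}\right) \left(-94\right) + 3636\right) = - \frac{3289 \left(\frac{94}{23} + 3636\right)}{34} = \left(- \frac{3289}{34}\right) \frac{83722}{23} = - \frac{5986123}{17}$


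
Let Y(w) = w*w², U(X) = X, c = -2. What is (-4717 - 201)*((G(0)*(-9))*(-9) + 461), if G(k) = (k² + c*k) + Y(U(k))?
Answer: -2267198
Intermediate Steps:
Y(w) = w³
G(k) = k² + k³ - 2*k (G(k) = (k² - 2*k) + k³ = k² + k³ - 2*k)
(-4717 - 201)*((G(0)*(-9))*(-9) + 461) = (-4717 - 201)*(((0*(-2 + 0 + 0²))*(-9))*(-9) + 461) = -4918*(((0*(-2 + 0 + 0))*(-9))*(-9) + 461) = -4918*(((0*(-2))*(-9))*(-9) + 461) = -4918*((0*(-9))*(-9) + 461) = -4918*(0*(-9) + 461) = -4918*(0 + 461) = -4918*461 = -2267198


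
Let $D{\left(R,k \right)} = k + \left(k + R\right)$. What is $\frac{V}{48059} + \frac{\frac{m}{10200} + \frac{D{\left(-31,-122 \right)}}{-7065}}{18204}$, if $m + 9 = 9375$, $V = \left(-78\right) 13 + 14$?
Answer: $- \frac{2565725381389}{123618570886800} \approx -0.020755$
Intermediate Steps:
$D{\left(R,k \right)} = R + 2 k$ ($D{\left(R,k \right)} = k + \left(R + k\right) = R + 2 k$)
$V = -1000$ ($V = -1014 + 14 = -1000$)
$m = 9366$ ($m = -9 + 9375 = 9366$)
$\frac{V}{48059} + \frac{\frac{m}{10200} + \frac{D{\left(-31,-122 \right)}}{-7065}}{18204} = - \frac{1000}{48059} + \frac{\frac{9366}{10200} + \frac{-31 + 2 \left(-122\right)}{-7065}}{18204} = \left(-1000\right) \frac{1}{48059} + \left(9366 \cdot \frac{1}{10200} + \left(-31 - 244\right) \left(- \frac{1}{7065}\right)\right) \frac{1}{18204} = - \frac{1000}{48059} + \left(\frac{1561}{1700} - - \frac{55}{1413}\right) \frac{1}{18204} = - \frac{1000}{48059} + \left(\frac{1561}{1700} + \frac{55}{1413}\right) \frac{1}{18204} = - \frac{1000}{48059} + \frac{2299193}{2402100} \cdot \frac{1}{18204} = - \frac{1000}{48059} + \frac{2299193}{43727828400} = - \frac{2565725381389}{123618570886800}$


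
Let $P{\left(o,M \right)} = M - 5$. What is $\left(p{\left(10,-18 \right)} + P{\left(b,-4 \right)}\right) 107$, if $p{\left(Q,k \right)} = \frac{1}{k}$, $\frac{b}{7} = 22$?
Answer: $- \frac{17441}{18} \approx -968.94$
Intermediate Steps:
$b = 154$ ($b = 7 \cdot 22 = 154$)
$P{\left(o,M \right)} = -5 + M$
$\left(p{\left(10,-18 \right)} + P{\left(b,-4 \right)}\right) 107 = \left(\frac{1}{-18} - 9\right) 107 = \left(- \frac{1}{18} - 9\right) 107 = \left(- \frac{163}{18}\right) 107 = - \frac{17441}{18}$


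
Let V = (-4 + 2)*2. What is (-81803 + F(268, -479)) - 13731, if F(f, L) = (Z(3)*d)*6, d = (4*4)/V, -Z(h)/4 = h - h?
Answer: -95534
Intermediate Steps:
Z(h) = 0 (Z(h) = -4*(h - h) = -4*0 = 0)
V = -4 (V = -2*2 = -4)
d = -4 (d = (4*4)/(-4) = 16*(-¼) = -4)
F(f, L) = 0 (F(f, L) = (0*(-4))*6 = 0*6 = 0)
(-81803 + F(268, -479)) - 13731 = (-81803 + 0) - 13731 = -81803 - 13731 = -95534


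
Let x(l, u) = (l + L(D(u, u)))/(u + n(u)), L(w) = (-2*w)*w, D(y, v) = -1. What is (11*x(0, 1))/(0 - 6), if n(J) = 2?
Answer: 11/9 ≈ 1.2222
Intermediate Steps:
L(w) = -2*w²
x(l, u) = (-2 + l)/(2 + u) (x(l, u) = (l - 2*(-1)²)/(u + 2) = (l - 2*1)/(2 + u) = (l - 2)/(2 + u) = (-2 + l)/(2 + u))
(11*x(0, 1))/(0 - 6) = (11*((-2 + 0)/(2 + 1)))/(0 - 6) = (11*(-2/3))/(-6) = (11*((⅓)*(-2)))*(-⅙) = (11*(-⅔))*(-⅙) = -22/3*(-⅙) = 11/9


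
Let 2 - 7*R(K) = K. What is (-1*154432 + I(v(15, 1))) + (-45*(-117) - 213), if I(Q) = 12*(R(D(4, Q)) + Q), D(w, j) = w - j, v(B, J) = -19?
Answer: -149644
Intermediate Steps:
R(K) = 2/7 - K/7
I(Q) = -24/7 + 96*Q/7 (I(Q) = 12*((2/7 - (4 - Q)/7) + Q) = 12*((2/7 + (-4/7 + Q/7)) + Q) = 12*((-2/7 + Q/7) + Q) = 12*(-2/7 + 8*Q/7) = -24/7 + 96*Q/7)
(-1*154432 + I(v(15, 1))) + (-45*(-117) - 213) = (-1*154432 + (-24/7 + (96/7)*(-19))) + (-45*(-117) - 213) = (-154432 + (-24/7 - 1824/7)) + (5265 - 213) = (-154432 - 264) + 5052 = -154696 + 5052 = -149644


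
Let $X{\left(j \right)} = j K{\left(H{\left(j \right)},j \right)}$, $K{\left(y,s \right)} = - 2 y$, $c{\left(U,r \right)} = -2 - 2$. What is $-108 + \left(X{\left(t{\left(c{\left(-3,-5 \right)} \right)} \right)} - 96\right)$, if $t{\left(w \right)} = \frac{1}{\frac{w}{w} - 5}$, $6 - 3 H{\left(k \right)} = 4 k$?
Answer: $- \frac{1217}{6} \approx -202.83$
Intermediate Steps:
$c{\left(U,r \right)} = -4$
$H{\left(k \right)} = 2 - \frac{4 k}{3}$
$t{\left(w \right)} = - \frac{1}{4}$ ($t{\left(w \right)} = \frac{1}{1 - 5} = \frac{1}{-4} = - \frac{1}{4}$)
$X{\left(j \right)} = j \left(-4 + \frac{8 j}{3}\right)$ ($X{\left(j \right)} = j \left(- 2 \left(2 - \frac{4 j}{3}\right)\right) = j \left(-4 + \frac{8 j}{3}\right)$)
$-108 + \left(X{\left(t{\left(c{\left(-3,-5 \right)} \right)} \right)} - 96\right) = -108 - \left(96 + \frac{-3 + 2 \left(- \frac{1}{4}\right)}{3}\right) = -108 - \left(96 + \frac{-3 - \frac{1}{2}}{3}\right) = -108 - \left(96 + \frac{1}{3} \left(- \frac{7}{2}\right)\right) = -108 + \left(\frac{7}{6} - 96\right) = -108 - \frac{569}{6} = - \frac{1217}{6}$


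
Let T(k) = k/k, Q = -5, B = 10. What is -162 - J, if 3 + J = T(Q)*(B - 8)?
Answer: -161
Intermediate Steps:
T(k) = 1
J = -1 (J = -3 + 1*(10 - 8) = -3 + 1*2 = -3 + 2 = -1)
-162 - J = -162 - 1*(-1) = -162 + 1 = -161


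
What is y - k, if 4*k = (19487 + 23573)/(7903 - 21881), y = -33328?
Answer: -465848019/13978 ≈ -33327.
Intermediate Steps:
k = -10765/13978 (k = ((19487 + 23573)/(7903 - 21881))/4 = (43060/(-13978))/4 = (43060*(-1/13978))/4 = (¼)*(-21530/6989) = -10765/13978 ≈ -0.77014)
y - k = -33328 - 1*(-10765/13978) = -33328 + 10765/13978 = -465848019/13978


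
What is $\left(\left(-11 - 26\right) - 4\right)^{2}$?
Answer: $1681$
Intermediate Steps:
$\left(\left(-11 - 26\right) - 4\right)^{2} = \left(-37 - 4\right)^{2} = \left(-41\right)^{2} = 1681$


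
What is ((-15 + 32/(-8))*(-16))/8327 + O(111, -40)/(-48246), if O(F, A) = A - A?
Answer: 304/8327 ≈ 0.036508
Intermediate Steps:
O(F, A) = 0
((-15 + 32/(-8))*(-16))/8327 + O(111, -40)/(-48246) = ((-15 + 32/(-8))*(-16))/8327 + 0/(-48246) = ((-15 + 32*(-⅛))*(-16))*(1/8327) + 0*(-1/48246) = ((-15 - 4)*(-16))*(1/8327) + 0 = -19*(-16)*(1/8327) + 0 = 304*(1/8327) + 0 = 304/8327 + 0 = 304/8327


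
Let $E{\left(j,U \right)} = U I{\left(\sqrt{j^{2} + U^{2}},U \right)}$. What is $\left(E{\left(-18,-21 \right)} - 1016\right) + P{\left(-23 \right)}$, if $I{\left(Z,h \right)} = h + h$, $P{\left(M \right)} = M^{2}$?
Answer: $395$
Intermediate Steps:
$I{\left(Z,h \right)} = 2 h$
$E{\left(j,U \right)} = 2 U^{2}$ ($E{\left(j,U \right)} = U 2 U = 2 U^{2}$)
$\left(E{\left(-18,-21 \right)} - 1016\right) + P{\left(-23 \right)} = \left(2 \left(-21\right)^{2} - 1016\right) + \left(-23\right)^{2} = \left(2 \cdot 441 - 1016\right) + 529 = \left(882 - 1016\right) + 529 = -134 + 529 = 395$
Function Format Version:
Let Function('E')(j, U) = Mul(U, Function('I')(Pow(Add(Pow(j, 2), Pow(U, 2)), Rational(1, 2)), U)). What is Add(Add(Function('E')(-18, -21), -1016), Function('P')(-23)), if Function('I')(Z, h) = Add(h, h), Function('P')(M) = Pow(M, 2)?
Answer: 395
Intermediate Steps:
Function('I')(Z, h) = Mul(2, h)
Function('E')(j, U) = Mul(2, Pow(U, 2)) (Function('E')(j, U) = Mul(U, Mul(2, U)) = Mul(2, Pow(U, 2)))
Add(Add(Function('E')(-18, -21), -1016), Function('P')(-23)) = Add(Add(Mul(2, Pow(-21, 2)), -1016), Pow(-23, 2)) = Add(Add(Mul(2, 441), -1016), 529) = Add(Add(882, -1016), 529) = Add(-134, 529) = 395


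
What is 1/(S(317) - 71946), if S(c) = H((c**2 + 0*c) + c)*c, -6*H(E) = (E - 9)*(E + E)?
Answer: -1/1073672983644 ≈ -9.3138e-13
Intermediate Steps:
H(E) = -E*(-9 + E)/3 (H(E) = -(E - 9)*(E + E)/6 = -(-9 + E)*2*E/6 = -E*(-9 + E)/3)
S(c) = c*(c + c**2)*(9 - c - c**2)/3 (S(c) = (((c**2 + 0*c) + c)*(9 - ((c**2 + 0*c) + c))/3)*c = (((c**2 + 0) + c)*(9 - ((c**2 + 0) + c))/3)*c = ((c**2 + c)*(9 - (c**2 + c))/3)*c = ((c + c**2)*(9 - (c + c**2))/3)*c = ((c + c**2)*(9 + (-c - c**2))/3)*c = ((c + c**2)*(9 - c - c**2)/3)*c = c*(c + c**2)*(9 - c - c**2)/3)
1/(S(317) - 71946) = 1/(-1/3*317**2*(1 + 317)*(-9 + 317*(1 + 317)) - 71946) = 1/(-1/3*100489*318*(-9 + 317*318) - 71946) = 1/(-1/3*100489*318*(-9 + 100806) - 71946) = 1/(-1/3*100489*318*100797 - 71946) = 1/(-1073672911698 - 71946) = 1/(-1073672983644) = -1/1073672983644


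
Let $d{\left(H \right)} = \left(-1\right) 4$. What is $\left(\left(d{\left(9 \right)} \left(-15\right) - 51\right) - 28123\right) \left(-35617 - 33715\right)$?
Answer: $1949199848$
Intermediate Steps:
$d{\left(H \right)} = -4$
$\left(\left(d{\left(9 \right)} \left(-15\right) - 51\right) - 28123\right) \left(-35617 - 33715\right) = \left(\left(\left(-4\right) \left(-15\right) - 51\right) - 28123\right) \left(-35617 - 33715\right) = \left(\left(60 - 51\right) - 28123\right) \left(-69332\right) = \left(9 - 28123\right) \left(-69332\right) = \left(-28114\right) \left(-69332\right) = 1949199848$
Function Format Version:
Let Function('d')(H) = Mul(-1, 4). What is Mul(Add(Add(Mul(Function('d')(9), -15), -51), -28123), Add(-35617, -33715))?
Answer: 1949199848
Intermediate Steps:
Function('d')(H) = -4
Mul(Add(Add(Mul(Function('d')(9), -15), -51), -28123), Add(-35617, -33715)) = Mul(Add(Add(Mul(-4, -15), -51), -28123), Add(-35617, -33715)) = Mul(Add(Add(60, -51), -28123), -69332) = Mul(Add(9, -28123), -69332) = Mul(-28114, -69332) = 1949199848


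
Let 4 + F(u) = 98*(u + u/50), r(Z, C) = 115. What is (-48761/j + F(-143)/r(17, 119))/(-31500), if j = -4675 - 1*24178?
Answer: 565195497/145166656250 ≈ 0.0038934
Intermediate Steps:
F(u) = -4 + 2499*u/25 (F(u) = -4 + 98*(u + u/50) = -4 + 98*(51*u/50) = -4 + 2499*u/25)
j = -28853 (j = -4675 - 24178 = -28853)
(-48761/j + F(-143)/r(17, 119))/(-31500) = (-48761/(-28853) + (-4 + (2499/25)*(-143))/115)/(-31500) = (-48761*(-1/28853) + (-4 - 357357/25)*(1/115))*(-1/31500) = (48761/28853 - 357457/25*1/115)*(-1/31500) = (48761/28853 - 357457/2875)*(-1/31500) = -10173518946/82952375*(-1/31500) = 565195497/145166656250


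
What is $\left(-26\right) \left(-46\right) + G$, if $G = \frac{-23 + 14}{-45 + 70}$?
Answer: $\frac{29891}{25} \approx 1195.6$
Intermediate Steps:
$G = - \frac{9}{25} \approx -0.36$
$\left(-26\right) \left(-46\right) + G = \left(-26\right) \left(-46\right) - \frac{9}{25} = 1196 - \frac{9}{25} = \frac{29891}{25}$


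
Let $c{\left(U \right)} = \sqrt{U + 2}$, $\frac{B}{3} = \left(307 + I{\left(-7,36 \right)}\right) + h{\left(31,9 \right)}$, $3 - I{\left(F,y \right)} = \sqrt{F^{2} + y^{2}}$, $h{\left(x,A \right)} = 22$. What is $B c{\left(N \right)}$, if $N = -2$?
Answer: $0$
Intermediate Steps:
$I{\left(F,y \right)} = 3 - \sqrt{F^{2} + y^{2}}$
$B = 996 - 3 \sqrt{1345}$ ($B = 3 \left(\left(307 + \left(3 - \sqrt{\left(-7\right)^{2} + 36^{2}}\right)\right) + 22\right) = 3 \left(\left(307 + \left(3 - \sqrt{49 + 1296}\right)\right) + 22\right) = 3 \left(\left(307 + \left(3 - \sqrt{1345}\right)\right) + 22\right) = 3 \left(\left(310 - \sqrt{1345}\right) + 22\right) = 3 \left(332 - \sqrt{1345}\right) = 996 - 3 \sqrt{1345} \approx 885.98$)
$c{\left(U \right)} = \sqrt{2 + U}$
$B c{\left(N \right)} = \left(996 - 3 \sqrt{1345}\right) \sqrt{2 - 2} = \left(996 - 3 \sqrt{1345}\right) \sqrt{0} = \left(996 - 3 \sqrt{1345}\right) 0 = 0$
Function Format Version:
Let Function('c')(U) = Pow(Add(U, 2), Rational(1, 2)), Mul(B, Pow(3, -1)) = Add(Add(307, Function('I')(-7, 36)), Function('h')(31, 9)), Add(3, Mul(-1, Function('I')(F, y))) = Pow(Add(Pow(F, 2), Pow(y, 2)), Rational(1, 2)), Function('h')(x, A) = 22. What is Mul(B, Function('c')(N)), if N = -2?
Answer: 0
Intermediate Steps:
Function('I')(F, y) = Add(3, Mul(-1, Pow(Add(Pow(F, 2), Pow(y, 2)), Rational(1, 2))))
B = Add(996, Mul(-3, Pow(1345, Rational(1, 2)))) (B = Mul(3, Add(Add(307, Add(3, Mul(-1, Pow(Add(Pow(-7, 2), Pow(36, 2)), Rational(1, 2))))), 22)) = Mul(3, Add(Add(307, Add(3, Mul(-1, Pow(Add(49, 1296), Rational(1, 2))))), 22)) = Mul(3, Add(Add(307, Add(3, Mul(-1, Pow(1345, Rational(1, 2))))), 22)) = Mul(3, Add(Add(310, Mul(-1, Pow(1345, Rational(1, 2)))), 22)) = Mul(3, Add(332, Mul(-1, Pow(1345, Rational(1, 2))))) = Add(996, Mul(-3, Pow(1345, Rational(1, 2)))) ≈ 885.98)
Function('c')(U) = Pow(Add(2, U), Rational(1, 2))
Mul(B, Function('c')(N)) = Mul(Add(996, Mul(-3, Pow(1345, Rational(1, 2)))), Pow(Add(2, -2), Rational(1, 2))) = Mul(Add(996, Mul(-3, Pow(1345, Rational(1, 2)))), Pow(0, Rational(1, 2))) = Mul(Add(996, Mul(-3, Pow(1345, Rational(1, 2)))), 0) = 0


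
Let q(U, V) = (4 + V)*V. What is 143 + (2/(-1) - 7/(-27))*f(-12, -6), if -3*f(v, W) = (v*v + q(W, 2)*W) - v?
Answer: 5177/27 ≈ 191.74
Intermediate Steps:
q(U, V) = V*(4 + V)
f(v, W) = -4*W - v²/3 + v/3 (f(v, W) = -((v*v + (2*(4 + 2))*W) - v)/3 = -((v² + (2*6)*W) - v)/3 = -((v² + 12*W) - v)/3 = -(v² - v + 12*W)/3 = -4*W - v²/3 + v/3)
143 + (2/(-1) - 7/(-27))*f(-12, -6) = 143 + (2/(-1) - 7/(-27))*(-4*(-6) - ⅓*(-12)² + (⅓)*(-12)) = 143 + (2*(-1) - 7*(-1/27))*(24 - ⅓*144 - 4) = 143 + (-2 + 7/27)*(24 - 48 - 4) = 143 - 47/27*(-28) = 143 + 1316/27 = 5177/27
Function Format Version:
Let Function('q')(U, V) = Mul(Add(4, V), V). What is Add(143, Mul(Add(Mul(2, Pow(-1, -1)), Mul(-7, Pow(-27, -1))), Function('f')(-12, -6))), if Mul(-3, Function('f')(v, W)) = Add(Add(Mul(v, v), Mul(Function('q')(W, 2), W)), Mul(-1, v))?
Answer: Rational(5177, 27) ≈ 191.74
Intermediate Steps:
Function('q')(U, V) = Mul(V, Add(4, V))
Function('f')(v, W) = Add(Mul(-4, W), Mul(Rational(-1, 3), Pow(v, 2)), Mul(Rational(1, 3), v)) (Function('f')(v, W) = Mul(Rational(-1, 3), Add(Add(Mul(v, v), Mul(Mul(2, Add(4, 2)), W)), Mul(-1, v))) = Mul(Rational(-1, 3), Add(Add(Pow(v, 2), Mul(Mul(2, 6), W)), Mul(-1, v))) = Mul(Rational(-1, 3), Add(Add(Pow(v, 2), Mul(12, W)), Mul(-1, v))) = Mul(Rational(-1, 3), Add(Pow(v, 2), Mul(-1, v), Mul(12, W))) = Add(Mul(-4, W), Mul(Rational(-1, 3), Pow(v, 2)), Mul(Rational(1, 3), v)))
Add(143, Mul(Add(Mul(2, Pow(-1, -1)), Mul(-7, Pow(-27, -1))), Function('f')(-12, -6))) = Add(143, Mul(Add(Mul(2, Pow(-1, -1)), Mul(-7, Pow(-27, -1))), Add(Mul(-4, -6), Mul(Rational(-1, 3), Pow(-12, 2)), Mul(Rational(1, 3), -12)))) = Add(143, Mul(Add(Mul(2, -1), Mul(-7, Rational(-1, 27))), Add(24, Mul(Rational(-1, 3), 144), -4))) = Add(143, Mul(Add(-2, Rational(7, 27)), Add(24, -48, -4))) = Add(143, Mul(Rational(-47, 27), -28)) = Add(143, Rational(1316, 27)) = Rational(5177, 27)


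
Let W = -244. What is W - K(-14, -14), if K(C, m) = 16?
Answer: -260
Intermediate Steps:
W - K(-14, -14) = -244 - 1*16 = -244 - 16 = -260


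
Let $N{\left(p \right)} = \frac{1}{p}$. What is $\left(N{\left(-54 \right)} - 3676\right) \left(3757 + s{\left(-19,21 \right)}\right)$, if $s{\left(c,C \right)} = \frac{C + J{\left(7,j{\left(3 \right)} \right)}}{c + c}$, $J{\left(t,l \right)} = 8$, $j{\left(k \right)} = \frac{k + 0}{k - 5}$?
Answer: $- \frac{9444669395}{684} \approx -1.3808 \cdot 10^{7}$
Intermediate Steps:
$j{\left(k \right)} = \frac{k}{-5 + k}$
$s{\left(c,C \right)} = \frac{8 + C}{2 c}$ ($s{\left(c,C \right)} = \frac{C + 8}{c + c} = \frac{8 + C}{2 c}$)
$\left(N{\left(-54 \right)} - 3676\right) \left(3757 + s{\left(-19,21 \right)}\right) = \left(\frac{1}{-54} - 3676\right) \left(3757 + \frac{8 + 21}{2 \left(-19\right)}\right) = \left(- \frac{1}{54} - 3676\right) \left(3757 + \frac{1}{2} \left(- \frac{1}{19}\right) 29\right) = - \frac{198505 \left(3757 - \frac{29}{38}\right)}{54} = \left(- \frac{198505}{54}\right) \frac{142737}{38} = - \frac{9444669395}{684}$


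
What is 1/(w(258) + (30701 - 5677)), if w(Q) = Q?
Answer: 1/25282 ≈ 3.9554e-5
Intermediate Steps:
1/(w(258) + (30701 - 5677)) = 1/(258 + (30701 - 5677)) = 1/(258 + 25024) = 1/25282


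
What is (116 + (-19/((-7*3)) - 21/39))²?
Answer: 1009205824/74529 ≈ 13541.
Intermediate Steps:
(116 + (-19/((-7*3)) - 21/39))² = (116 + (-19/(-21) - 21*1/39))² = (116 + (-19*(-1/21) - 7/13))² = (116 + (19/21 - 7/13))² = (116 + 100/273)² = (31768/273)² = 1009205824/74529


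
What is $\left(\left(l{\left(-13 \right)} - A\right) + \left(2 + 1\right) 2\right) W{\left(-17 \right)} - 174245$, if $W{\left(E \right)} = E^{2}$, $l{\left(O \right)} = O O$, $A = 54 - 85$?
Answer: $-114711$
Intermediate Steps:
$A = -31$ ($A = 54 - 85 = -31$)
$l{\left(O \right)} = O^{2}$
$\left(\left(l{\left(-13 \right)} - A\right) + \left(2 + 1\right) 2\right) W{\left(-17 \right)} - 174245 = \left(\left(\left(-13\right)^{2} - -31\right) + \left(2 + 1\right) 2\right) \left(-17\right)^{2} - 174245 = \left(\left(169 + 31\right) + 3 \cdot 2\right) 289 - 174245 = \left(200 + 6\right) 289 - 174245 = 206 \cdot 289 - 174245 = 59534 - 174245 = -114711$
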